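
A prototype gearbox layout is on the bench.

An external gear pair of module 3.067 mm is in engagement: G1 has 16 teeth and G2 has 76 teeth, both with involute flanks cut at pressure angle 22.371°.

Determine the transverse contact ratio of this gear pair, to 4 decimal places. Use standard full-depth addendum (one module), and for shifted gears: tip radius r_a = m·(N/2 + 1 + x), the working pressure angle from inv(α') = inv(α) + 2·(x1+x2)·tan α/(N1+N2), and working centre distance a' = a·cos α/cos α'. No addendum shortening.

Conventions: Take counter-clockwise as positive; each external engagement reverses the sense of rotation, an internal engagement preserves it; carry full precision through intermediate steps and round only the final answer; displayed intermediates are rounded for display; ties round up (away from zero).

topology: single-mesh involute geometry — m = 3.067, 16T/76T pair
base radii: r_b1 = 22.689391, r_b2 = 107.774607
tip radii: r_a1 = 27.603000, r_a2 = 119.613000
no profile shift: α' = α, a' = a
action lengths: √(r_a1²−r_b1²) = 15.719960, √(r_a2²−r_b2²) = 51.883560
base pitch p_b = π·m·cos α = 8.910103
CR = (15.719960 + 51.883560 − 141.082000·sin 22.37100°)/8.910103 = 1.560855
contact ratio ≈ 1.5609

1.5609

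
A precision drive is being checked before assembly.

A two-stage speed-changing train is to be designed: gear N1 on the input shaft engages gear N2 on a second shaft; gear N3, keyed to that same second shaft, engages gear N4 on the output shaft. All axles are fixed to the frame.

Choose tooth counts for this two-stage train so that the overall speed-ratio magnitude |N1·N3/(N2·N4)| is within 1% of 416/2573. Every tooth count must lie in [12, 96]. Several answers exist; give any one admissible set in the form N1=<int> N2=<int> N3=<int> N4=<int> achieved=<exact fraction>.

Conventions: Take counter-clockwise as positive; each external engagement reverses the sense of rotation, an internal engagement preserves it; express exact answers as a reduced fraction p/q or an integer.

2-stage fixed-axis compound train for ratio 416/2573
target = 416/2573 in lowest terms: an exact hit needs N1·N3 = k·416 and N2·N4 = k·2573 for one integer k, every count in [12, 96]; additionally prefer no 1:1 stage (N1 ≠ N2, N3 ≠ N4)
k = 1: N1·N3 = 416 = 13·32, N2·N4 = 2573 = 31·83
achieved = 13·32/(31·83) = 416/2573; |achieved − target| = 0 ≤ 104/64325 ✓

N1=13 N2=31 N3=32 N4=83 achieved=416/2573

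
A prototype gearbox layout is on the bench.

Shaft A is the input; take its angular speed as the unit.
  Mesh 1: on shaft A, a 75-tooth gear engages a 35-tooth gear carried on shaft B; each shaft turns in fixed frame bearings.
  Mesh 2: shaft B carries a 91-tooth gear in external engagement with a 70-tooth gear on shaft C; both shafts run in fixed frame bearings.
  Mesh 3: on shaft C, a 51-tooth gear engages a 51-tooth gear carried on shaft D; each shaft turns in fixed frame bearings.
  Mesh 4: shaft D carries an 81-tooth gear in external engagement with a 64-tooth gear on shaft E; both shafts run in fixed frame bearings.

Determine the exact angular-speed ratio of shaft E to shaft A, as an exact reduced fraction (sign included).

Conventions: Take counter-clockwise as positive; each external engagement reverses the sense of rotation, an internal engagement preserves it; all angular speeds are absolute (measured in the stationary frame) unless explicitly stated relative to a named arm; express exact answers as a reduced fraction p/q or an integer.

class = fixed-axis compound train [4 meshes; 4 ratios multiply, 4 sense flips]
mesh 1 [75T→35T]: running ratio 15/7, sense −
mesh 2 [91T→70T]: running ratio 39/14, sense +
mesh 3 [51T→51T]: running ratio 39/14, sense −
mesh 4 [81T→64T]: running ratio 3159/896, sense +
ω_out/ω_in = 3159/896

3159/896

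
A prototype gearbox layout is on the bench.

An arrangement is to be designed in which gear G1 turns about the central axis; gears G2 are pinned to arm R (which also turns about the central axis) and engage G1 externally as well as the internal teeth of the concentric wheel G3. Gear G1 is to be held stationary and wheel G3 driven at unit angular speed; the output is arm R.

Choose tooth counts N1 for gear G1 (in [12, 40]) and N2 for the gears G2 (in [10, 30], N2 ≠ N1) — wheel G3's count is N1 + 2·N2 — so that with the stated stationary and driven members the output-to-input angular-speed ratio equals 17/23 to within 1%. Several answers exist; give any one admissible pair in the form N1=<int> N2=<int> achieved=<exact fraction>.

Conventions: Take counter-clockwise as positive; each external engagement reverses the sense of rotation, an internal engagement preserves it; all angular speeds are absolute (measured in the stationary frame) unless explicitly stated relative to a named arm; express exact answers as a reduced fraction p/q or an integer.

N1=12 N2=11 achieved=17/23

planetary set to be sized for 17/23 (Willis relation)
Willis with ω_sun = 0: ω_arm/ω_ring = N3/(N1+N3); set equal to 17/23  ⇒  N3/N1 = (17/23)/(1 − 17/23) = 17/6
N3 = N1 + 2·N2  ⇒  N2/N1 = (N3/N1 − 1)/2 = (17/6 − 1)/2 = 11/12
smallest multiple with N1 ≥ 12 and N2 ≥ 10: k = 1  ⇒  N1 = 1·12 = 12, N2 = 1·11 = 11 (N1 ≤ 40, N2 ≤ 30, N2 ≠ N1 ✓), N3 = 12 + 2·11 = 34
check: N3/(N1+N3) with N1 = 12, N3 = 34 gives 17/23; |achieved − target| = 0 ≤ 17/2300 ✓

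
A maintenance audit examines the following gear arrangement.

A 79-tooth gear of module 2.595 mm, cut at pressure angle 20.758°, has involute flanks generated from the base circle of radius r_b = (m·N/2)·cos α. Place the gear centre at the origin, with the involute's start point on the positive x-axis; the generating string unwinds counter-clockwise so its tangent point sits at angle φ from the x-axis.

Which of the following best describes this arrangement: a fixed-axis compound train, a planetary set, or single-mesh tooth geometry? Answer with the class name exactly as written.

recognized (one wheel, involute flank): single-mesh tooth geometry, m = 2.595, N = 79
classification: single-mesh tooth geometry

single-mesh tooth geometry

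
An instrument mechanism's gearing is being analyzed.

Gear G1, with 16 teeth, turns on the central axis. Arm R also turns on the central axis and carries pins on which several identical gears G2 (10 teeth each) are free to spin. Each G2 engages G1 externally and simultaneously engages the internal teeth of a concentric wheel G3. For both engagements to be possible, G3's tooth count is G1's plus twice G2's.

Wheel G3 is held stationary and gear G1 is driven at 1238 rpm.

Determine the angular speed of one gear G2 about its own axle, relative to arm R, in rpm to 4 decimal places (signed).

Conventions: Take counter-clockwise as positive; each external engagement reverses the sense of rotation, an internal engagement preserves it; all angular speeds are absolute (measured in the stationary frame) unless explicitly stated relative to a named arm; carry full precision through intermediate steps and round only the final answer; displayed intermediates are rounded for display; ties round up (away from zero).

-1371.3231 rpm

recognized (axles ride arm R): planetary set, 16/10/36 teeth
normalise by the input: solve with ω_sun = 1, then scale by 1238 rpm
ring teeth: 16 + 2·10 = 36
16(ω_sun−ω_arm) = −36(ω_ring−ω_arm),  ω_ring = 0, ω_sun = 1
16(1−ω_arm) = −36(0−ω_arm)  ⇒  52·ω_arm = 16  ⇒  ω_arm = 4/13
sun–planet mesh: 16·(1−4/13) = −10·(ω_p−ω_arm)  ⇒  ω_p−ω_arm = -72/65
scale: ω_p−ω_arm = -72/65 × 1238 rpm = -1371.3231 rpm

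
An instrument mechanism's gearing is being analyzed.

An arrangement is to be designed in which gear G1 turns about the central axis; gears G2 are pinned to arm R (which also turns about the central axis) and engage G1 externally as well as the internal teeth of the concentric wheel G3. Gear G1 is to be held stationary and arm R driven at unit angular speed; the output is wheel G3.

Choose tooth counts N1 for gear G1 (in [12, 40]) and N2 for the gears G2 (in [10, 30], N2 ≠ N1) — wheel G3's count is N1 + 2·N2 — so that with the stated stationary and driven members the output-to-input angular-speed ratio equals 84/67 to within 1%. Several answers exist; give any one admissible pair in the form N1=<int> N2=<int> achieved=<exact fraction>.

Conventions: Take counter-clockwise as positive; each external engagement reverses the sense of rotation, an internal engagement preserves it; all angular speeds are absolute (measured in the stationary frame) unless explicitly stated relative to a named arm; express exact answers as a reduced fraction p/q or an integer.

design class (target 84/67): planetary set
Willis with ω_sun = 0: ω_ring/ω_arm = (N1+N3)/N3; set equal to 84/67  ⇒  N3/N1 = 1/(84/67 − 1) = 67/17
N3 = N1 + 2·N2  ⇒  N2/N1 = (N3/N1 − 1)/2 = (67/17 − 1)/2 = 25/17
smallest multiple with N1 ≥ 12 and N2 ≥ 10: k = 1  ⇒  N1 = 1·17 = 17, N2 = 1·25 = 25 (N1 ≤ 40, N2 ≤ 30, N2 ≠ N1 ✓), N3 = 17 + 2·25 = 67
check: (N1+N3)/N3 with N1 = 17, N3 = 67 gives 84/67; |achieved − target| = 0 ≤ 21/1675 ✓

N1=17 N2=25 achieved=84/67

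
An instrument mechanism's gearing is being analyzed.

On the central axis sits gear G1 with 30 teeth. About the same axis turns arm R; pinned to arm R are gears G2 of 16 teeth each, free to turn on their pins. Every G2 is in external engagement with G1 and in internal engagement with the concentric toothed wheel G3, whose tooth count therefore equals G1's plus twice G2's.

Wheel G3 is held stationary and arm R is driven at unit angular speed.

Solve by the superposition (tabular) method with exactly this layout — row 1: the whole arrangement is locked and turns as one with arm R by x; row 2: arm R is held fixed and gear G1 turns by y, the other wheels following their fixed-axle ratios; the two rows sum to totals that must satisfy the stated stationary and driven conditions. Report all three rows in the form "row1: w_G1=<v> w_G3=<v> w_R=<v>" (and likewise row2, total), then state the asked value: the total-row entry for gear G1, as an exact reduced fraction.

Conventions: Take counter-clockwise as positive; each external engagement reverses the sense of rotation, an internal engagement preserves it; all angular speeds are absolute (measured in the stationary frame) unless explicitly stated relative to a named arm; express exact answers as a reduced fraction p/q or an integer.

row1: w_G1=1 w_G3=1 w_R=1
row2: w_G1=31/15 w_G3=-1 w_R=0
total: w_G1=46/15 w_G3=0 w_R=1
asked value: 46/15

class = planetary set [G3 = 30+2·16 = 62; Willis about the carrier]
row 1 (train locked, turned with arm): all members turn x
row 2: sun turns y, ring = −(30/62)·y, arm 0
boundary: total ω_ring = x − (30/62)·y = 0 and total ω_arm = x = 1  ⇒  y = 31/15, x = 1
row 2 ring = −(30/62)·31/15 = -1
totals (row 1 + row 2): sun 1 + 31/15 = 46/15, ring 1 + (-1) = 0, arm 1 + 0 = 1
asked cell (total, sun) = 46/15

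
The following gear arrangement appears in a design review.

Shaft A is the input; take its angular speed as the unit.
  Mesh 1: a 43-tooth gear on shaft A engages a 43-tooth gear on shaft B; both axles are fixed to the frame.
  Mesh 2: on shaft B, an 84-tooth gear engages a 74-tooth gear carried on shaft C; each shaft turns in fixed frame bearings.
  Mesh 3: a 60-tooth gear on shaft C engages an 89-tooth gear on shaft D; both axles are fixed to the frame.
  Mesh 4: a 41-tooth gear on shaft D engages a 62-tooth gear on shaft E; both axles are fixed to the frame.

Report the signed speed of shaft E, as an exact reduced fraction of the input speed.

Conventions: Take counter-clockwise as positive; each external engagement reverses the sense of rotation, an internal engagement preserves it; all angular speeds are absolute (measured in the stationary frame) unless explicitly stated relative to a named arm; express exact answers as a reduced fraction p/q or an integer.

51660/102083

4-mesh fixed-axis compound train (all bearings frame-fixed)
mesh 1 [43T→43T]: |ω|/ω_in = 1×43/43 = 1, sense flips to −
mesh 2 [84T→74T]: |ω|/ω_in = 1×84/74 = 42/37, sense flips to +
mesh 3 [60T→89T]: |ω|/ω_in = (42/37)×60/89 = 2520/3293, sense flips to −
mesh 4 [41T→62T]: |ω|/ω_in = (2520/3293)×41/62 = 51660/102083, sense flips to +
signed output speed (× input speed) = 51660/102083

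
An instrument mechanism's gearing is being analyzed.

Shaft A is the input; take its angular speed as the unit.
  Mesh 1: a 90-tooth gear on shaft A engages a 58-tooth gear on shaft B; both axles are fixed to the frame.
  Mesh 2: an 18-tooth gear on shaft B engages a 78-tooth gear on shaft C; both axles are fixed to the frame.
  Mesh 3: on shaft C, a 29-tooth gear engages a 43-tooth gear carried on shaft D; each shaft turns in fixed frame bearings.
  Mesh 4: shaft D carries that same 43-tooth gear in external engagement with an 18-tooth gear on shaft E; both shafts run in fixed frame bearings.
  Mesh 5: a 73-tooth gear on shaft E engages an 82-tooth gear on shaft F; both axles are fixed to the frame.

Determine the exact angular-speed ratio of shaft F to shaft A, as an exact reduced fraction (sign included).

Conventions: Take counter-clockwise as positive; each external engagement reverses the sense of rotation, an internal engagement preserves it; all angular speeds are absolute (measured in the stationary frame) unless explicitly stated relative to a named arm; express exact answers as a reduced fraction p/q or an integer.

-1095/2132

class = fixed-axis compound train [5 meshes; 5 ratios multiply, 5 sense flips]
mesh 1 [90T→58T]: running ratio 45/29, sense −
mesh 2 [18T→78T]: running ratio 135/377, sense +
mesh 3 [29T→43T]: running ratio 135/559, sense −
mesh 4 [43T→18T]: running ratio 15/26, sense +
mesh 5 [73T→82T]: running ratio 1095/2132, sense −
ω_out/ω_in = -1095/2132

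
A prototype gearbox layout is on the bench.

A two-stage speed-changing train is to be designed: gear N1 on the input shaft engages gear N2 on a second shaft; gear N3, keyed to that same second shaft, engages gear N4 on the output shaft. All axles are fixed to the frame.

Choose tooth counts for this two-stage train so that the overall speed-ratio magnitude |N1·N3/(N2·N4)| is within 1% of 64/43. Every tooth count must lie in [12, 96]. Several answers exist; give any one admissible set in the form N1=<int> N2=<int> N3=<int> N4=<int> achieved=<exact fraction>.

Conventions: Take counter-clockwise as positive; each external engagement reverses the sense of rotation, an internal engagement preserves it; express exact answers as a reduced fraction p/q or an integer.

topology: fixed-axis compound train — 2 stages, target 64/43
target = 64/43 in lowest terms: an exact hit needs N1·N3 = k·64 and N2·N4 = k·43 for one integer k, every count in [12, 96]; additionally prefer no 1:1 stage (N1 ≠ N2, N3 ≠ N4)
k = 1…11: no 1:1-free in-range split of k·64 and k·43 into factor pairs; take k = 12
k = 12: N1·N3 = 768 = 12·64, N2·N4 = 516 = 43·12
achieved = 12·64/(43·12) = 64/43; |achieved − target| = 0 ≤ 16/1075 ✓

N1=12 N2=43 N3=64 N4=12 achieved=64/43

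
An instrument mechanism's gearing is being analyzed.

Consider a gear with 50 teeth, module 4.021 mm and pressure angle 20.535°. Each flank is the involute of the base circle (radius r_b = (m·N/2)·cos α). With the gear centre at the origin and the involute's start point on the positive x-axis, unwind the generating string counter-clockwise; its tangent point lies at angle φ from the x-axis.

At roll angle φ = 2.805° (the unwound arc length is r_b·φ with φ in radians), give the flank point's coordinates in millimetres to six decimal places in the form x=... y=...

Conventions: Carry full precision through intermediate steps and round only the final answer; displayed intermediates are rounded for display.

recognized (one wheel, involute flank): single-mesh tooth geometry, m = 4.021, N = 50
pitch radius r_p = m·N/2 = 4.021·50/2 = 100.525000
base radius r_b = r_p·cos α = 100.525000·cos 20.535° = 94.137449
roll angle φ = 2.805° = 0.04895649 rad
x = r_b·(cos φ + φ·sin φ) = 94.250193
y = r_b·(sin φ − φ·cos φ) = 0.003681

x=94.250193 y=0.003681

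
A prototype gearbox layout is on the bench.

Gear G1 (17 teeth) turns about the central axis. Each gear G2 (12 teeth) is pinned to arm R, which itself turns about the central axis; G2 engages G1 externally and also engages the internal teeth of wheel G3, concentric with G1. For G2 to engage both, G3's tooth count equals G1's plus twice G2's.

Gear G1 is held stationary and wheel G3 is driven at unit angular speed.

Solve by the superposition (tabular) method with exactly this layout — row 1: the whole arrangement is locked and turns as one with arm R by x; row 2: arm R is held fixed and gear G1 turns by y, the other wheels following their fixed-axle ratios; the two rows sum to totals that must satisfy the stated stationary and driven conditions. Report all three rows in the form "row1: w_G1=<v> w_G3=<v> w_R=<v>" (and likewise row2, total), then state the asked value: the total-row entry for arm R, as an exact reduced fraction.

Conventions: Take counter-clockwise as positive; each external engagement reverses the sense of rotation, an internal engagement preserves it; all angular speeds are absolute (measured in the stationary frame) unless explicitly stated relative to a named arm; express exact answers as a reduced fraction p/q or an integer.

topology: planetary set — G1 17T / G2 12T / G3 41T, arm = carrier (Willis)
row 1 (train locked, turned with arm): all members turn x
row 2: sun turns y, ring = −(17/41)·y, arm 0
boundary: total ω_sun = x + y = 0 and total ω_ring = x − (17/41)·y = 1  ⇒  y = -41/58, x = 41/58
row 2 ring = −(17/41)·(-41/58) = 17/58
totals (row 1 + row 2): sun 41/58 + (-41/58) = 0, ring 41/58 + 17/58 = 1, arm 41/58 + 0 = 41/58
asked cell (total, arm) = 41/58

row1: w_G1=41/58 w_G3=41/58 w_R=41/58
row2: w_G1=-41/58 w_G3=17/58 w_R=0
total: w_G1=0 w_G3=1 w_R=41/58
asked value: 41/58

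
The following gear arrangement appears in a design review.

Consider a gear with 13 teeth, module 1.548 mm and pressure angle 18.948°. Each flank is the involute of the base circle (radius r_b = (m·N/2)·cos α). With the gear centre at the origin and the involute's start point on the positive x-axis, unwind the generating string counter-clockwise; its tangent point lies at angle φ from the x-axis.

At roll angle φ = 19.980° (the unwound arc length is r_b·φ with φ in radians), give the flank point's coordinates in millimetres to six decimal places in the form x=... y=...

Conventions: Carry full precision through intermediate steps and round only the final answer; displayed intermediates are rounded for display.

topology: single-mesh involute geometry — m = 1.548, N = 13
pitch radius r_p = m·N/2 = 1.548·13/2 = 10.062000
base radius r_b = r_p·cos α = 10.062000·cos 18.948° = 9.516777
roll angle φ = 19.980° = 0.34871678 rad
x = r_b·(cos φ + φ·sin φ) = 10.077941
y = r_b·(sin φ − φ·cos φ) = 0.132891

x=10.077941 y=0.132891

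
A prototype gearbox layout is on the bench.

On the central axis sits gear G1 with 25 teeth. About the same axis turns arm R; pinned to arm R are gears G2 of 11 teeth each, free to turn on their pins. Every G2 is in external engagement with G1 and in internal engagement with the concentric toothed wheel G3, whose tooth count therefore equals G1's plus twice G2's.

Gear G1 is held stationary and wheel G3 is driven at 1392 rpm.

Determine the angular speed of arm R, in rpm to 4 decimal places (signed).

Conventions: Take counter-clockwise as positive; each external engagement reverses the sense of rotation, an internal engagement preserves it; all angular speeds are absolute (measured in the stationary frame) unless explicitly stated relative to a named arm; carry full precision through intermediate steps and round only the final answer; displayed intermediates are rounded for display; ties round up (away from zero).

topology: planetary set — G1 25T / G2 11T / G3 47T, arm = carrier (Willis)
normalise by the input: solve with ω_ring = 1, then scale by 1392 rpm
ring teeth: 25 + 2·11 = 47
25(ω_sun−ω_arm) = −47(ω_ring−ω_arm),  ω_sun = 0, ω_ring = 1
25(0−ω_arm) = −47(1−ω_arm)  ⇒  72·ω_arm = 47  ⇒  ω_arm = 47/72
scale: ω_arm = 47/72 × 1392 rpm = +908.6667 rpm

+908.6667 rpm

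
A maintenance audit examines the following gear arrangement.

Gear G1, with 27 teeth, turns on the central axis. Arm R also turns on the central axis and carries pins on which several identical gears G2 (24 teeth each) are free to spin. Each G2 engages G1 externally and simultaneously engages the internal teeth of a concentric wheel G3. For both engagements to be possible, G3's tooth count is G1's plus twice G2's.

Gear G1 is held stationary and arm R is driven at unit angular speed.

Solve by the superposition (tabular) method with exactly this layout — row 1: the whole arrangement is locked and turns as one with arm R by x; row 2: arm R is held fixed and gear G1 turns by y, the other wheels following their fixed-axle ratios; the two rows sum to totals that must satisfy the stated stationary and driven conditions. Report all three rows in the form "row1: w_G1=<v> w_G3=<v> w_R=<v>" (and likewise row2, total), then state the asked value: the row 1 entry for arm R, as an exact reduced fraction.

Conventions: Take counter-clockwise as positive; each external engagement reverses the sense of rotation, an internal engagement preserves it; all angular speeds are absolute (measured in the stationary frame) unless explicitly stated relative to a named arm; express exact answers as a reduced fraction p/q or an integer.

class = planetary set [G3 = 27+2·24 = 75; Willis about the carrier]
row 1 — lock + rotate with arm: ω_sun = ω_ring = ω_arm = x
row 2 (arm held, sun turns y): ω_ring = −(27/75)·y, ω_arm = 0
boundary: total ω_sun = x + y = 0 and total ω_arm = x = 1  ⇒  y = -1, x = 1
row 2 ring = −(27/75)·(-1) = 9/25
totals (row 1 + row 2): sun 1 + (-1) = 0, ring 1 + 9/25 = 34/25, arm 1 + 0 = 1
asked cell (row1, arm) = 1

row1: w_G1=1 w_G3=1 w_R=1
row2: w_G1=-1 w_G3=9/25 w_R=0
total: w_G1=0 w_G3=34/25 w_R=1
asked value: 1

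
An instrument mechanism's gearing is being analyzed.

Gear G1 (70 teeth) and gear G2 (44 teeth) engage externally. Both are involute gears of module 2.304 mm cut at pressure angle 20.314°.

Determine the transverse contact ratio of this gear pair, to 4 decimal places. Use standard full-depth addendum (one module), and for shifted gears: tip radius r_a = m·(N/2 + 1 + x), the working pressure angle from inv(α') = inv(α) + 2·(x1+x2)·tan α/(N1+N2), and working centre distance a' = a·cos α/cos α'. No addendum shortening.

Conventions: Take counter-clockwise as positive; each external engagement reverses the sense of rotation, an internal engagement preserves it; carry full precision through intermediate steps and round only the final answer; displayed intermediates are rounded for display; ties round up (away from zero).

1.7526

single-mesh involute tooth geometry (70T engaging 44T at module 2.304)
base radii: r_b1 = 75.624525, r_b2 = 47.535416
tip radii: r_a1 = 82.944000, r_a2 = 52.992000
no profile shift: α' = α, a' = a
action lengths: √(r_a1²−r_b1²) = 34.068142, √(r_a2²−r_b2²) = 23.420852
base pitch p_b = π·m·cos α = 6.788042
CR = (34.068142 + 23.420852 − 131.328000·sin 20.31400°)/6.788042 = 1.752572
contact ratio ≈ 1.7526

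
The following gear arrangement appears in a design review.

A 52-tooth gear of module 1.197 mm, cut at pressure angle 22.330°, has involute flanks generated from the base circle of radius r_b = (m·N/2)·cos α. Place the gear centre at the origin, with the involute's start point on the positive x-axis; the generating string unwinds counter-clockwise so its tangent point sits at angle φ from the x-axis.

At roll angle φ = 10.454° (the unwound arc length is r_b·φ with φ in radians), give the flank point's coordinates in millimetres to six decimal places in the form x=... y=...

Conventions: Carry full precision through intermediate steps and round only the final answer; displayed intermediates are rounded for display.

x=29.263395 y=0.058093

single-mesh involute tooth geometry (52T wheel at module 1.197)
pitch radius r_p = m·N/2 = 1.197·52/2 = 31.122000
base radius r_b = r_p·cos α = 31.122000·cos 22.330° = 28.788190
roll angle φ = 10.454° = 0.18245672 rad
x = r_b·(cos φ + φ·sin φ) = 29.263395
y = r_b·(sin φ − φ·cos φ) = 0.058093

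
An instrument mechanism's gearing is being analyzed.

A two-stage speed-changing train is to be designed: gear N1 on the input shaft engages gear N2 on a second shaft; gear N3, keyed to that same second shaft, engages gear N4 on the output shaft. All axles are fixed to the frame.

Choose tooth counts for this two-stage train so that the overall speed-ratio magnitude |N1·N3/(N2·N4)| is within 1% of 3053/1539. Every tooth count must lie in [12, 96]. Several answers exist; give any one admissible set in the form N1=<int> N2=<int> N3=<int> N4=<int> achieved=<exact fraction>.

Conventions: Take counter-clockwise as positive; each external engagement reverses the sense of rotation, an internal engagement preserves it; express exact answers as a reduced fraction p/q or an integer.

class = fixed-axis compound train [2-stage, 3053/1539 wanted]
target = 3053/1539 in lowest terms: an exact hit needs N1·N3 = k·3053 and N2·N4 = k·1539 for one integer k, every count in [12, 96]; additionally prefer no 1:1 stage (N1 ≠ N2, N3 ≠ N4)
k = 1: N1·N3 = 3053 = 43·71, N2·N4 = 1539 = 19·81
achieved = 43·71/(19·81) = 3053/1539; |achieved − target| = 0 ≤ 3053/153900 ✓

N1=43 N2=19 N3=71 N4=81 achieved=3053/1539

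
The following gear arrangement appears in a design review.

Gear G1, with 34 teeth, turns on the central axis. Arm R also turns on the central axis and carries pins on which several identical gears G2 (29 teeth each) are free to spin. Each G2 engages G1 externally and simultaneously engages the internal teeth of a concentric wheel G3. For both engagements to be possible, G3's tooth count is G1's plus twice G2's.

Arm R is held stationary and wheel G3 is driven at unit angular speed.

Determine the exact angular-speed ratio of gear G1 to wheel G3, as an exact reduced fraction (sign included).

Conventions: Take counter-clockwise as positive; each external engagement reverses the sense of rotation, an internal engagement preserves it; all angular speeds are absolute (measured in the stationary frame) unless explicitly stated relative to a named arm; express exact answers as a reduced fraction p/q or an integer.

-46/17

planetary set (34T centre, 29T on arm, 92T internal) — Willis relation
ring teeth: 34 + 2·29 = 92
34(ω_sun−ω_arm) = −92(ω_ring−ω_arm),  ω_arm = 0, ω_ring = 1
ω_sun = 0 − (92/34)(1−0) = -46/17
ω_out/ω_in = -46/17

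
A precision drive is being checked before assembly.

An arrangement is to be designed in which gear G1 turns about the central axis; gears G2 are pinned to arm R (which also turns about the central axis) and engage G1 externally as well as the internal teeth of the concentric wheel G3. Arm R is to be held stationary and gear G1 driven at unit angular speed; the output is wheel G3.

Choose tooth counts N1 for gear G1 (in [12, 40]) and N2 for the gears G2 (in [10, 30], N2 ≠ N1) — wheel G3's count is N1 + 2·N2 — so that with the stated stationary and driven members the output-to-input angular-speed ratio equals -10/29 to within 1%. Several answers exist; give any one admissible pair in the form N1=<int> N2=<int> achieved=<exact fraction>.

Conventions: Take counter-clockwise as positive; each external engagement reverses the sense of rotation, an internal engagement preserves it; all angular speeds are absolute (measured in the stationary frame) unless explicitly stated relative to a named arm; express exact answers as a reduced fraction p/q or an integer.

N1=20 N2=19 achieved=-10/29

design class (target -10/29): planetary set
Willis with ω_arm = 0: ω_ring/ω_sun = −N1/N3; set equal to -10/29  ⇒  N3/N1 = −1/(-10/29) = 29/10
N3 = N1 + 2·N2  ⇒  N2/N1 = (N3/N1 − 1)/2 = (29/10 − 1)/2 = 19/20
smallest multiple with N1 ≥ 12 and N2 ≥ 10: k = 1  ⇒  N1 = 1·20 = 20, N2 = 1·19 = 19 (N1 ≤ 40, N2 ≤ 30, N2 ≠ N1 ✓), N3 = 20 + 2·19 = 58
check: −N1/N3 with N1 = 20, N3 = 58 gives -10/29; |achieved − target| = 0 ≤ 1/290 ✓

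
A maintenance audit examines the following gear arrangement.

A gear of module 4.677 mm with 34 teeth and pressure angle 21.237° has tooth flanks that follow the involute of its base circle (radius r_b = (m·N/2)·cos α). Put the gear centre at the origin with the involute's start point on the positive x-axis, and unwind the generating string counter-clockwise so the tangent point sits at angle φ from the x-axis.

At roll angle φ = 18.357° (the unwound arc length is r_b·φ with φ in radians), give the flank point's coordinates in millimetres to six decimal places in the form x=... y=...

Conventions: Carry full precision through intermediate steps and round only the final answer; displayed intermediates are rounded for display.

x=77.816160 y=0.804129

recognized (one wheel, involute flank): single-mesh tooth geometry, m = 4.677, N = 34
pitch radius r_p = m·N/2 = 4.677·34/2 = 79.509000
base radius r_b = r_p·cos α = 79.509000·cos 21.237° = 74.109550
roll angle φ = 18.357° = 0.32039009 rad
x = r_b·(cos φ + φ·sin φ) = 77.816160
y = r_b·(sin φ − φ·cos φ) = 0.804129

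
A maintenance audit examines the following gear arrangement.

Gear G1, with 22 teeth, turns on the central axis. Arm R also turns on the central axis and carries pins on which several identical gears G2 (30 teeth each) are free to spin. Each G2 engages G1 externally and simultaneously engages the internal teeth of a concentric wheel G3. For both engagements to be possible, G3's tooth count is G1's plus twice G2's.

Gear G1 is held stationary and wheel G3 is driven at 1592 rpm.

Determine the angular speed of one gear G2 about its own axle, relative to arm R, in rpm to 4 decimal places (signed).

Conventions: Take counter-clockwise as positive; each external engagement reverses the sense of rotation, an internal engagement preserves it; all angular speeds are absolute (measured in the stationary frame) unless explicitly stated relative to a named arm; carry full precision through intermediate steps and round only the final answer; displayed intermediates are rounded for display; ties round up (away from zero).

topology: planetary set — G1 22T / G2 30T / G3 82T, arm = carrier (Willis)
normalise by the input: solve with ω_ring = 1, then scale by 1592 rpm
ring teeth: 22 + 2·30 = 82
22(ω_sun−ω_arm) = −82(ω_ring−ω_arm),  ω_sun = 0, ω_ring = 1
22(0−ω_arm) = −82(1−ω_arm)  ⇒  104·ω_arm = 82  ⇒  ω_arm = 41/52
sun–planet mesh: 22·(0−41/52) = −30·(ω_p−ω_arm)  ⇒  ω_p−ω_arm = 451/780
scale: ω_p−ω_arm = 451/780 × 1592 rpm = +920.5026 rpm

+920.5026 rpm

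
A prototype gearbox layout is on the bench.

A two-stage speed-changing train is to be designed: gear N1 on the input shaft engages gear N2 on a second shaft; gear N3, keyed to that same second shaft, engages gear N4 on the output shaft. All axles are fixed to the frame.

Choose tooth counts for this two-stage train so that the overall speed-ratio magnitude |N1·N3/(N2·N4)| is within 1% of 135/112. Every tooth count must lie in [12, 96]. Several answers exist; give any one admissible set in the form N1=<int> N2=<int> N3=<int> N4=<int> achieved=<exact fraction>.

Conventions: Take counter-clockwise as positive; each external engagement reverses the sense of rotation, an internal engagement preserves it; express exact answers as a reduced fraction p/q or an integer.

2-stage fixed-axis compound train for ratio 135/112
target = 135/112 in lowest terms: an exact hit needs N1·N3 = k·135 and N2·N4 = k·112 for one integer k, every count in [12, 96]; additionally prefer no 1:1 stage (N1 ≠ N2, N3 ≠ N4)
k = 1: no 1:1-free in-range split of k·135 and k·112 into factor pairs; take k = 2
k = 2: N1·N3 = 270 = 15·18, N2·N4 = 224 = 14·16
achieved = 15·18/(14·16) = 135/112; |achieved − target| = 0 ≤ 27/2240 ✓

N1=15 N2=14 N3=18 N4=16 achieved=135/112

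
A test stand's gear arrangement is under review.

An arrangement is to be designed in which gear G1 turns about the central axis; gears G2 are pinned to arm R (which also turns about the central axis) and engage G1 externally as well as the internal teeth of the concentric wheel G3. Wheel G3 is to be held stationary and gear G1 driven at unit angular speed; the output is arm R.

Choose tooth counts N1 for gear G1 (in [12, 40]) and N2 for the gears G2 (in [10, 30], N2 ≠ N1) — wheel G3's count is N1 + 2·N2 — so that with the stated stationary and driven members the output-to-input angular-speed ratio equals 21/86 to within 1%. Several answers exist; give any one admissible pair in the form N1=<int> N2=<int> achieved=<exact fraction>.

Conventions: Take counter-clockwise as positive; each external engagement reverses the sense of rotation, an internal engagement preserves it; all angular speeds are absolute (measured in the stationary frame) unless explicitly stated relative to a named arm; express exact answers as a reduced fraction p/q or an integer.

N1=21 N2=22 achieved=21/86

design class (target 21/86): planetary set
Willis with ω_ring = 0: ω_arm/ω_sun = N1/(N1+N3); set equal to 21/86  ⇒  N3/N1 = 1/(21/86) − 1 = 65/21
N3 = N1 + 2·N2  ⇒  N2/N1 = (N3/N1 − 1)/2 = (65/21 − 1)/2 = 22/21
smallest multiple with N1 ≥ 12 and N2 ≥ 10: k = 1  ⇒  N1 = 1·21 = 21, N2 = 1·22 = 22 (N1 ≤ 40, N2 ≤ 30, N2 ≠ N1 ✓), N3 = 21 + 2·22 = 65
check: N1/(N1+N3) with N1 = 21, N3 = 65 gives 21/86; |achieved − target| = 0 ≤ 21/8600 ✓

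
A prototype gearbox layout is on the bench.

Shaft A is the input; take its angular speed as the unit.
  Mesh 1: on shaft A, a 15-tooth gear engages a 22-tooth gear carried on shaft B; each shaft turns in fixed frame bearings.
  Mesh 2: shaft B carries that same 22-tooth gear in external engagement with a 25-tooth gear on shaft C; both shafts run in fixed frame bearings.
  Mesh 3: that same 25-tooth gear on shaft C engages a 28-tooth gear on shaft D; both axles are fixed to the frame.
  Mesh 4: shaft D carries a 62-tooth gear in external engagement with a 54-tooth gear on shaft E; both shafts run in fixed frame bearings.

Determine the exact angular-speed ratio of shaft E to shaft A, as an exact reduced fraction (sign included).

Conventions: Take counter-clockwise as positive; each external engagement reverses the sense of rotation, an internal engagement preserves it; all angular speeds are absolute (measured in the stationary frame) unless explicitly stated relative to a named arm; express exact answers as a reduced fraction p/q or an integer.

class = fixed-axis compound train [4 meshes; 4 ratios multiply, 4 sense flips]
mesh 1 [15T→22T]: running ratio 15/22, sense −
mesh 2 [22T→25T]: running ratio 3/5, sense +
mesh 3 [25T→28T]: running ratio 15/28, sense −
mesh 4 [62T→54T]: running ratio 155/252, sense +
ω_out/ω_in = 155/252

155/252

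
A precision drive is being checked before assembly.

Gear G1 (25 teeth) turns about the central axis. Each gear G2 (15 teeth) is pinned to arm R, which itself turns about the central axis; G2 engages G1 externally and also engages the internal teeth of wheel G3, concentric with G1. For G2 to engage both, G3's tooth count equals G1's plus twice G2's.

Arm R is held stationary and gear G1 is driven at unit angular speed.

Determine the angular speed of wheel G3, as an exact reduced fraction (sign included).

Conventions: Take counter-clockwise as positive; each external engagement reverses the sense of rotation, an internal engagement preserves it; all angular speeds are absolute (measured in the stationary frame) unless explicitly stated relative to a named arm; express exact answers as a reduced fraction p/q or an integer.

-5/11

recognized (axles ride arm R): planetary set, 25/15/55 teeth
ring teeth: 25 + 2·15 = 55
25(ω_sun−ω_arm) = −55(ω_ring−ω_arm),  ω_arm = 0, ω_sun = 1
ω_ring = 0 − (25/55)(1−0) = -5/11
exact speed ratio = -5/11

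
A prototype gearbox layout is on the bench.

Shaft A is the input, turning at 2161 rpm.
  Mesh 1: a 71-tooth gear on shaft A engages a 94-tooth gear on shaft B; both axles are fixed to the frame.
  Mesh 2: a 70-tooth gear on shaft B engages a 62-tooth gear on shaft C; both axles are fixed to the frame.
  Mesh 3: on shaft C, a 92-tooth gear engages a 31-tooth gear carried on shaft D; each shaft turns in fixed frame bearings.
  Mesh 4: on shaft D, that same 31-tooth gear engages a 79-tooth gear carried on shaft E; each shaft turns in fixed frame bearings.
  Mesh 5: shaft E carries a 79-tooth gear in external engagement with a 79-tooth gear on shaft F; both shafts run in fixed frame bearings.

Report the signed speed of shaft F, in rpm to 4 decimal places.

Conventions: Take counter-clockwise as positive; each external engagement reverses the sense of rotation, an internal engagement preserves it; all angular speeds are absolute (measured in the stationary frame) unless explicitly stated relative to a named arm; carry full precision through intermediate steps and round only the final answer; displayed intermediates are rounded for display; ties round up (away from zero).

class = fixed-axis compound train [5 meshes; 5 ratios multiply, 5 sense flips]
mesh 1 [71T→94T]: ω = 2161.0000×71/94 = 1632.2447 rpm, sense flips to −
mesh 2 [70T→62T]: ω = 1632.2447×70/62 = 1842.8569 rpm, sense flips to +
mesh 3 [92T→31T]: ω = 1842.8569×92/31 = 5469.1237 rpm, sense flips to −
mesh 4 [31T→79T]: ω = 5469.1237×31/79 = 2146.1118 rpm, sense flips to +
mesh 5 [79T→79T]: ω = 2146.1118×79/79 = 2146.1118 rpm, sense flips to −
signed output speed = -2146.1118 rpm

-2146.1118 rpm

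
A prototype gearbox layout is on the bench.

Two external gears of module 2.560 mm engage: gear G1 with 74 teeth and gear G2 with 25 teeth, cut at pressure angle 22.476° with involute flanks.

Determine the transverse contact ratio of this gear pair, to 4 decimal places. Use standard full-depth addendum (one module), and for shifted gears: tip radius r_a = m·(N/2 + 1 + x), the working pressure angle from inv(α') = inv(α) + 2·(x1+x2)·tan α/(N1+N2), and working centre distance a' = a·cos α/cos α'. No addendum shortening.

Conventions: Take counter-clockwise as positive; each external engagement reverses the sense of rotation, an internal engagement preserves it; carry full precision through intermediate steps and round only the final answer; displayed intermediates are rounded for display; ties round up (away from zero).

single-mesh involute tooth geometry (74T engaging 25T at module 2.560)
base radii: r_b1 = 87.525045, r_b2 = 29.569272
tip radii: r_a1 = 97.280000, r_a2 = 34.560000
no profile shift: α' = α, a' = a
action lengths: √(r_a1²−r_b1²) = 42.458979, √(r_a2²−r_b2²) = 17.889990
base pitch p_b = π·m·cos α = 7.431569
CR = (42.458979 + 17.889990 − 126.720000·sin 22.47600°)/7.431569 = 1.601865
contact ratio ≈ 1.6019

1.6019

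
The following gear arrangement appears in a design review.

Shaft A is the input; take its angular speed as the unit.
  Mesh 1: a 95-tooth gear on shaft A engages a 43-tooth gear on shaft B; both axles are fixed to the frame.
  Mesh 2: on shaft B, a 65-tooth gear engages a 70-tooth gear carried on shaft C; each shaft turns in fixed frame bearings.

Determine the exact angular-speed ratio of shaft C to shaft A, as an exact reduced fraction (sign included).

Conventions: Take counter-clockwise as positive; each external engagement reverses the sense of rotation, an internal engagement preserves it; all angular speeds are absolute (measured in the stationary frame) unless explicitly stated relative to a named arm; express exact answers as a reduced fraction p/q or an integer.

class = fixed-axis compound train [2 meshes; 2 ratios multiply, 2 sense flips]
mesh 1 [95T→43T]: running ratio 95/43, sense −
mesh 2 [65T→70T]: running ratio 1235/602, sense +
ω_out/ω_in = 1235/602

1235/602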